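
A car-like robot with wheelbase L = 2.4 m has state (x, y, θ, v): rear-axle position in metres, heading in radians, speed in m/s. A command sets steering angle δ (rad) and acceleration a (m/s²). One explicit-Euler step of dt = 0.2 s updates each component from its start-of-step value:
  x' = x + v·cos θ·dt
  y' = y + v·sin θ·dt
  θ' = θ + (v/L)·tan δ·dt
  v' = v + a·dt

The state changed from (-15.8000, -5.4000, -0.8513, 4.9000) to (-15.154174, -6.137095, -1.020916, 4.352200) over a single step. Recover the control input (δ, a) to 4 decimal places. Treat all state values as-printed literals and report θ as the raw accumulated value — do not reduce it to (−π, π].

δ = -0.3937, a = -2.7390

a = (v'−v)/dt = (-0.547800)/0.2 = -2.7390
Δθ = θ'−θ = -0.169616;  (v·dt/L) = 4.9000·0.2/2.4 = 0.408333
tan δ = Δθ·L/(v·dt) = -0.415386  →  δ = -0.3937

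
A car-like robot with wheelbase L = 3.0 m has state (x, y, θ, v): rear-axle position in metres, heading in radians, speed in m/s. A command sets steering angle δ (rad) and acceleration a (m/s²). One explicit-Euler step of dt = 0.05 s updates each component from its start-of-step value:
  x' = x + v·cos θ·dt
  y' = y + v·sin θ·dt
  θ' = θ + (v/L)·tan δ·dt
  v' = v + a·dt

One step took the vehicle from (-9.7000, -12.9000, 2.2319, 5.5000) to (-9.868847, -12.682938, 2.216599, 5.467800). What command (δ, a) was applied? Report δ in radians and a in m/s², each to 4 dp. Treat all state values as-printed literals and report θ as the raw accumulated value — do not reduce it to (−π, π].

a = (v'−v)/dt = (-0.032200)/0.05 = -0.6440
Δθ = θ'−θ = -0.015301;  (v·dt/L) = 5.5000·0.05/3.0 = 0.091667
tan δ = Δθ·L/(v·dt) = -0.166920  →  δ = -0.1654

δ = -0.1654, a = -0.6440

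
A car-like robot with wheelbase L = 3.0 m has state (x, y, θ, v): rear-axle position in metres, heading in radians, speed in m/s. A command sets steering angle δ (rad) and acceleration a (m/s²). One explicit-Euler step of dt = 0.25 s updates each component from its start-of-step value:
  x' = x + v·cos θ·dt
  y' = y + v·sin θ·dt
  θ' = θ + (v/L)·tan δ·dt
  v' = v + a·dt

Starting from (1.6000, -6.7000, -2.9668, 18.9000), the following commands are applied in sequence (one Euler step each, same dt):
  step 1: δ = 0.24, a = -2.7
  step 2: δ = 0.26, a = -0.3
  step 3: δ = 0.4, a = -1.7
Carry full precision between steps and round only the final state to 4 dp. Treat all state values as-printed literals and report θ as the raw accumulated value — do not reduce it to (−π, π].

(-9.4993, -13.6709, -1.5379, 17.7250)

after step 1 (δ=0.24, a=-2.7): (-3.053003, -7.521696, -2.581371, 18.225000)
after step 2 (δ=0.26, a=-0.3): (-6.912773, -9.942768, -2.177351, 18.150000)
after step 3 (δ=0.4, a=-1.7): (-9.499330, -13.670855, -1.537876, 17.725000)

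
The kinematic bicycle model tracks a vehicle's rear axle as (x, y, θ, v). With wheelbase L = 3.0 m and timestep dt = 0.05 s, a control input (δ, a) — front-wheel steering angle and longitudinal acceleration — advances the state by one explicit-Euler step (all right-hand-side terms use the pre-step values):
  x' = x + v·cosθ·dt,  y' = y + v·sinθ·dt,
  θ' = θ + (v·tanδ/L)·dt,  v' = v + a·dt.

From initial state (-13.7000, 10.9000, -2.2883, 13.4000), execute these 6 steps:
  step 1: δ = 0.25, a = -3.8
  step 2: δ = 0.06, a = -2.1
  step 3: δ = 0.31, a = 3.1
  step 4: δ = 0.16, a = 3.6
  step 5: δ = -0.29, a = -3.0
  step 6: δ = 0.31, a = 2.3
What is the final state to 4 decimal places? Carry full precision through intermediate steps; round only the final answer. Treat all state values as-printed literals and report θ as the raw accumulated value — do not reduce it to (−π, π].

(-16.0290, 7.6743, -2.1083, 13.4050)

after step 1 (δ=0.25, a=-3.8): (-14.140529, 10.395189, -2.231274, 13.210000)
after step 2 (δ=0.06, a=-2.1): (-14.545742, 9.873592, -2.218048, 13.105000)
after step 3 (δ=0.31, a=3.1): (-14.940855, 9.350870, -2.148083, 13.260000)
after step 4 (δ=0.16, a=3.6): (-15.302689, 8.795312, -2.112418, 13.440000)
after step 5 (δ=-0.29, a=-3.0): (-15.649122, 8.219493, -2.179263, 13.290000)
after step 6 (δ=0.31, a=2.3): (-16.028957, 7.674253, -2.108310, 13.405000)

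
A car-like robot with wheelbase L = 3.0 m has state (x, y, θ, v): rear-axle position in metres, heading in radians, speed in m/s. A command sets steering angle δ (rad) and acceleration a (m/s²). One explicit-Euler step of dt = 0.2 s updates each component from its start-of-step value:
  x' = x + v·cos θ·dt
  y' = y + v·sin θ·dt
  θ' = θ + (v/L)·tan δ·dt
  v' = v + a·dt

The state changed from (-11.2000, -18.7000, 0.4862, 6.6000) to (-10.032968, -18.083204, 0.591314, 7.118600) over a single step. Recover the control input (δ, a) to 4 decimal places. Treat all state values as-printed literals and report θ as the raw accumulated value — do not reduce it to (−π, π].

δ = 0.2345, a = 2.5930

a = (v'−v)/dt = (0.518600)/0.2 = 2.5930
Δθ = θ'−θ = 0.105114;  (v·dt/L) = 6.6000·0.2/3.0 = 0.440000
tan δ = Δθ·L/(v·dt) = 0.238895  →  δ = 0.2345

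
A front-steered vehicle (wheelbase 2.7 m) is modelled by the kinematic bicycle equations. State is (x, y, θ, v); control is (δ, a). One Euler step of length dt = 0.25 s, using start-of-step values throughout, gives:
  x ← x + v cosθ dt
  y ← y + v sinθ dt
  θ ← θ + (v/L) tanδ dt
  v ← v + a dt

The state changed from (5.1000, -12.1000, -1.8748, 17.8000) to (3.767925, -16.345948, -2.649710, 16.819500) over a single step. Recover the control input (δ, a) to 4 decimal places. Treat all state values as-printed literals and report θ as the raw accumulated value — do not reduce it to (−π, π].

δ = -0.4395, a = -3.9220

a = (v'−v)/dt = (-0.980500)/0.25 = -3.9220
Δθ = θ'−θ = -0.774910;  (v·dt/L) = 17.8000·0.25/2.7 = 1.648148
tan δ = Δθ·L/(v·dt) = -0.470170  →  δ = -0.4395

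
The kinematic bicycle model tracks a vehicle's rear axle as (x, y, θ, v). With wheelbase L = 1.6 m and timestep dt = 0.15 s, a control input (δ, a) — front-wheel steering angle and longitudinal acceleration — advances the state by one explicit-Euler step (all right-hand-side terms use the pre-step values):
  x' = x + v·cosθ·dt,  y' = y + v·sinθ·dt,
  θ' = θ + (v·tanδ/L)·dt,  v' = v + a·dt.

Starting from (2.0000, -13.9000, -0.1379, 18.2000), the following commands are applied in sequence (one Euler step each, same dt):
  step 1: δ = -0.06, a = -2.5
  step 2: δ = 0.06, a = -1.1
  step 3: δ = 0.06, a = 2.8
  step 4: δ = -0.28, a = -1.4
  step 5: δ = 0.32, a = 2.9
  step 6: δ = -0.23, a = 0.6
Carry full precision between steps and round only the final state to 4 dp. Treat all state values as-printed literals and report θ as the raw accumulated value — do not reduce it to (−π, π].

after step 1 (δ=-0.06, a=-2.5): (4.704084, -14.275275, -0.240398, 17.825000)
after step 2 (δ=0.06, a=-1.1): (7.300945, -14.911866, -0.140012, 17.660000)
after step 3 (δ=0.06, a=2.8): (9.924023, -15.281547, -0.040555, 18.080000)
after step 4 (δ=-0.28, a=-1.4): (12.633793, -15.391502, -0.527960, 17.870000)
after step 5 (δ=0.32, a=2.9): (14.949308, -16.741862, 0.027221, 18.305000)
after step 6 (δ=-0.23, a=0.6): (17.694040, -16.667129, -0.374591, 18.395000)

(17.6940, -16.6671, -0.3746, 18.3950)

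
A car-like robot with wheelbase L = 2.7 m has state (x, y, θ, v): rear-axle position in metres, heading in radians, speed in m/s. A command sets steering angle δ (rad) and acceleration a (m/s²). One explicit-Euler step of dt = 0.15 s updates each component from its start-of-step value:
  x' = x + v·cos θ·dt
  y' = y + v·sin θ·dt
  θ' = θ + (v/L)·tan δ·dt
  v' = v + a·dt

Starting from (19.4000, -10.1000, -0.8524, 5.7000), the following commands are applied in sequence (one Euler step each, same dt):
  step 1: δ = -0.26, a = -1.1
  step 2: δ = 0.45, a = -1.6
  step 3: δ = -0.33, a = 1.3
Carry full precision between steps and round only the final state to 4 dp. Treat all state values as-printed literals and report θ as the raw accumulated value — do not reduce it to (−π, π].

(21.0148, -11.9757, -0.8889, 5.4900)

after step 1 (δ=-0.26, a=-1.1): (19.962742, -10.743697, -0.936640, 5.535000)
after step 2 (δ=0.45, a=-1.6): (20.454664, -11.412523, -0.788101, 5.295000)
after step 3 (δ=-0.33, a=1.3): (21.014763, -11.975659, -0.888860, 5.490000)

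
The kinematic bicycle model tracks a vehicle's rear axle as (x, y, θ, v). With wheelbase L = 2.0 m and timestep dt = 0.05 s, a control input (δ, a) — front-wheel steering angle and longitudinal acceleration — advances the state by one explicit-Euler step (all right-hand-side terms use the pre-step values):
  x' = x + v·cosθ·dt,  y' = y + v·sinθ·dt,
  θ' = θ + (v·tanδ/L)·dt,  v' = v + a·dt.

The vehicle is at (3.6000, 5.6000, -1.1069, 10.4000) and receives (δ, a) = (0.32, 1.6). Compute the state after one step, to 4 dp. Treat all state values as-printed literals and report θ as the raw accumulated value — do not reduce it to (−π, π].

(3.8327, 5.1350, -1.0207, 10.4800)

x' = 3.6000 + 10.4000·cos(-1.1069)·0.05 = 3.8327
y' = 5.6000 + 10.4000·sin(-1.1069)·0.05 = 5.1350
θ' = -1.1069 + (10.4000/2.0)·tan(0.32)·0.05 = -1.0207
v' = 10.4000 + 1.6000·0.05 = 10.4800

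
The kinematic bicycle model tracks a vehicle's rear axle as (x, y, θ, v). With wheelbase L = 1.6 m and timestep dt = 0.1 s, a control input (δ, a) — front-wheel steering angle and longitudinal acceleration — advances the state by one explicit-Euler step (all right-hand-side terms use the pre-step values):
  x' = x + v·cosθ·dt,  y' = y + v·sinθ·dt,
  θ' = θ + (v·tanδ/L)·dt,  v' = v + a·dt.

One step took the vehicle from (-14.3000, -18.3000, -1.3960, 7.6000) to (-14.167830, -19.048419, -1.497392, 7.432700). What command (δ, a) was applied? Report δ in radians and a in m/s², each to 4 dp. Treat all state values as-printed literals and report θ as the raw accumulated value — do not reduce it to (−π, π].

δ = -0.2103, a = -1.6730

a = (v'−v)/dt = (-0.167300)/0.1 = -1.6730
Δθ = θ'−θ = -0.101392;  (v·dt/L) = 7.6000·0.1/1.6 = 0.475000
tan δ = Δθ·L/(v·dt) = -0.213457  →  δ = -0.2103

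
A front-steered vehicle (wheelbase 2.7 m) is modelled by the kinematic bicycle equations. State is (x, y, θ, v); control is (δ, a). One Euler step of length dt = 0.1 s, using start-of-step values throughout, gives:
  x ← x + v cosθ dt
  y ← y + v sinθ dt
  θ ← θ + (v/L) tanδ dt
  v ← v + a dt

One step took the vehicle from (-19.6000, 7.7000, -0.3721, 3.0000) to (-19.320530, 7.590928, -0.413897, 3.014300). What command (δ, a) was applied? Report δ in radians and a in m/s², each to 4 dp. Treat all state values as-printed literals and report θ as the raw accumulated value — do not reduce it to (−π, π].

δ = -0.3598, a = 0.1430

a = (v'−v)/dt = (0.014300)/0.1 = 0.1430
Δθ = θ'−θ = -0.041797;  (v·dt/L) = 3.0000·0.1/2.7 = 0.111111
tan δ = Δθ·L/(v·dt) = -0.376173  →  δ = -0.3598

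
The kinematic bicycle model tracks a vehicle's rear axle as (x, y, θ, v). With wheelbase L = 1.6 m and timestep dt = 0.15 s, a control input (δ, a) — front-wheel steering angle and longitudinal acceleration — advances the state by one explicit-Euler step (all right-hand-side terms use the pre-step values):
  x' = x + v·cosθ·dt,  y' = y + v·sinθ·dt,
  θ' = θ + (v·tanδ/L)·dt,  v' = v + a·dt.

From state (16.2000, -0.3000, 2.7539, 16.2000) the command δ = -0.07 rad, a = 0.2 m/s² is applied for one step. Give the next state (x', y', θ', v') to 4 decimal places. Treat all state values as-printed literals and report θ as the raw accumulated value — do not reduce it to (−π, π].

(13.9503, 0.6187, 2.6474, 16.2300)

x' = 16.2000 + 16.2000·cos(2.7539)·0.15 = 13.9503
y' = -0.3000 + 16.2000·sin(2.7539)·0.15 = 0.6187
θ' = 2.7539 + (16.2000/1.6)·tan(-0.07)·0.15 = 2.6474
v' = 16.2000 + 0.2000·0.15 = 16.2300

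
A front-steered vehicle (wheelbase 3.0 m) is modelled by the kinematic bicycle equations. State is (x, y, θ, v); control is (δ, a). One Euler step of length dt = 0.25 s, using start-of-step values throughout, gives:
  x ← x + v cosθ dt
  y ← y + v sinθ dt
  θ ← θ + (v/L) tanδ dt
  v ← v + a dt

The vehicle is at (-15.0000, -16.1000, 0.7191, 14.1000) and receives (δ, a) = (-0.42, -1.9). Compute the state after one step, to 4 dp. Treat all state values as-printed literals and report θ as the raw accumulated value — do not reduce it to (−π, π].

(-12.3478, -13.7781, 0.1944, 13.6250)

x' = -15.0000 + 14.1000·cos(0.7191)·0.25 = -12.3478
y' = -16.1000 + 14.1000·sin(0.7191)·0.25 = -13.7781
θ' = 0.7191 + (14.1000/3.0)·tan(-0.42)·0.25 = 0.1944
v' = 14.1000 − 1.9000·0.25 = 13.6250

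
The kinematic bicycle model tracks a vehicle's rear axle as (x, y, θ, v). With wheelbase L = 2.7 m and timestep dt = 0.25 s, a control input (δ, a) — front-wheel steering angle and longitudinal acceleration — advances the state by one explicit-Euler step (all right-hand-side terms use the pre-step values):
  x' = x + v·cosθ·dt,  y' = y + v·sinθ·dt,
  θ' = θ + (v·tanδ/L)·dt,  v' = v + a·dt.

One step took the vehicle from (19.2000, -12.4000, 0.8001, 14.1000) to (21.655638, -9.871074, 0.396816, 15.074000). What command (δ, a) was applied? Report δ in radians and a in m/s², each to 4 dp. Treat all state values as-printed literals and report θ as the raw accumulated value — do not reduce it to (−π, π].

a = (v'−v)/dt = (0.974000)/0.25 = 3.8960
Δθ = θ'−θ = -0.403284;  (v·dt/L) = 14.1000·0.25/2.7 = 1.305556
tan δ = Δθ·L/(v·dt) = -0.308898  →  δ = -0.2996

δ = -0.2996, a = 3.8960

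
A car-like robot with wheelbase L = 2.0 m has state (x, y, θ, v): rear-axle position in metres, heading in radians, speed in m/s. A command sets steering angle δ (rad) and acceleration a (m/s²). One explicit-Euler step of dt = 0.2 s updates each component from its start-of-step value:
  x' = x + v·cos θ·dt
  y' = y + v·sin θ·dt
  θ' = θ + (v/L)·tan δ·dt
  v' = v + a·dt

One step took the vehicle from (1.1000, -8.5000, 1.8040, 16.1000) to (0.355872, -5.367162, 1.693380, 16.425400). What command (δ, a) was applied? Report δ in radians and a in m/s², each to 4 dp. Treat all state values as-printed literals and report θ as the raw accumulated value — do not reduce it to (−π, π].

δ = -0.0686, a = 1.6270

a = (v'−v)/dt = (0.325400)/0.2 = 1.6270
Δθ = θ'−θ = -0.110620;  (v·dt/L) = 16.1000·0.2/2.0 = 1.610000
tan δ = Δθ·L/(v·dt) = -0.068708  →  δ = -0.0686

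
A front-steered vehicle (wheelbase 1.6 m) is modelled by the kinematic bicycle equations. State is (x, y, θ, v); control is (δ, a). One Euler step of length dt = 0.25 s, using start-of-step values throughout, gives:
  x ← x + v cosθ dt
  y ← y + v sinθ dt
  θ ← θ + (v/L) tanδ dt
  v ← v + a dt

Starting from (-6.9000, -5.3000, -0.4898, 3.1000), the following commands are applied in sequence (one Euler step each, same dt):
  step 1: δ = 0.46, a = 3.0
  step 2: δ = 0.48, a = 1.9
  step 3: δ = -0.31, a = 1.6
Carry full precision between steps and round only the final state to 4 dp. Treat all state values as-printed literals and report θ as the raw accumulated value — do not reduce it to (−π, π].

(-4.2044, -5.8341, -0.1531, 4.7250)

after step 1 (δ=0.46, a=3.0): (-6.216119, -5.664598, -0.249817, 3.850000)
after step 2 (δ=0.48, a=1.9): (-5.283497, -5.902554, 0.063363, 4.325000)
after step 3 (δ=-0.31, a=1.6): (-4.204417, -5.834089, -0.153108, 4.725000)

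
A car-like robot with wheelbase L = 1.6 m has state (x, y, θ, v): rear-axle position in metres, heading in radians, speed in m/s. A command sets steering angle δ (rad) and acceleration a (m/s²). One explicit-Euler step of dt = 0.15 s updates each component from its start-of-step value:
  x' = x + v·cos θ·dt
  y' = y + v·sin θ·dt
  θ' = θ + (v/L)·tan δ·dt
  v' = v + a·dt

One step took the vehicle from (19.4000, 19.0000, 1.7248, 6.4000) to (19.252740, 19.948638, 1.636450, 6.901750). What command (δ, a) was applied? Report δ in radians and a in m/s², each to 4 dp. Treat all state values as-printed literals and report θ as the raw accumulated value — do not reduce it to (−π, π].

a = (v'−v)/dt = (0.501750)/0.15 = 3.3450
Δθ = θ'−θ = -0.088350;  (v·dt/L) = 6.4000·0.15/1.6 = 0.600000
tan δ = Δθ·L/(v·dt) = -0.147250  →  δ = -0.1462

δ = -0.1462, a = 3.3450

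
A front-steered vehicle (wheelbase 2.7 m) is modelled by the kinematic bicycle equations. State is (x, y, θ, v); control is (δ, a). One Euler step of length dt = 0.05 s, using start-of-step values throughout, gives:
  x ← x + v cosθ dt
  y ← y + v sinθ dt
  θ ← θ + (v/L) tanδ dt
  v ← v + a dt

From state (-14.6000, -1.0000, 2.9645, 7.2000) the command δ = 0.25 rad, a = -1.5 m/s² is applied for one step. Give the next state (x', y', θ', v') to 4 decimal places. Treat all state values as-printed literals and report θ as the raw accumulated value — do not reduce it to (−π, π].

x' = -14.6000 + 7.2000·cos(2.9645)·0.05 = -14.9544
y' = -1.0000 + 7.2000·sin(2.9645)·0.05 = -0.9366
θ' = 2.9645 + (7.2000/2.7)·tan(0.25)·0.05 = 2.9985
v' = 7.2000 − 1.5000·0.05 = 7.1250

(-14.9544, -0.9366, 2.9985, 7.1250)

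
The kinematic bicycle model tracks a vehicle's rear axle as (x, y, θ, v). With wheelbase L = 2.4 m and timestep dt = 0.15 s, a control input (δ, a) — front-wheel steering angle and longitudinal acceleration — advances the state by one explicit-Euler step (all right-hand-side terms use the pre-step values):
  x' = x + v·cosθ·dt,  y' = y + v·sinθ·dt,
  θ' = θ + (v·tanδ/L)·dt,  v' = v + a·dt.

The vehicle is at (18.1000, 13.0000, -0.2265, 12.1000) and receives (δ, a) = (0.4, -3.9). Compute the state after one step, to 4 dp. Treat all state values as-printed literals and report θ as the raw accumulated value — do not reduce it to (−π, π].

(19.8686, 12.5924, 0.0932, 11.5150)

x' = 18.1000 + 12.1000·cos(-0.2265)·0.15 = 19.8686
y' = 13.0000 + 12.1000·sin(-0.2265)·0.15 = 12.5924
θ' = -0.2265 + (12.1000/2.4)·tan(0.4)·0.15 = 0.0932
v' = 12.1000 − 3.9000·0.15 = 11.5150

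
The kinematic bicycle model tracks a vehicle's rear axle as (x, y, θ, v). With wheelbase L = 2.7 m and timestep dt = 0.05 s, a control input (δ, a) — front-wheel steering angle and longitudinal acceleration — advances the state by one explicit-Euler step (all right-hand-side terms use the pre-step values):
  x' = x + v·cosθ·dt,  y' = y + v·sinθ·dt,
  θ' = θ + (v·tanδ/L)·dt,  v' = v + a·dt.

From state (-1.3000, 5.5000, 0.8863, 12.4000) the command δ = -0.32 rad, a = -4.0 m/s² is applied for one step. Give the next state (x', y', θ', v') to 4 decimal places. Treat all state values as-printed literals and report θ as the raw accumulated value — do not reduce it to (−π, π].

x' = -1.3000 + 12.4000·cos(0.8863)·0.05 = -0.9080
y' = 5.5000 + 12.4000·sin(0.8863)·0.05 = 5.9803
θ' = 0.8863 + (12.4000/2.7)·tan(-0.32)·0.05 = 0.8102
v' = 12.4000 − 4.0000·0.05 = 12.2000

(-0.9080, 5.9803, 0.8102, 12.2000)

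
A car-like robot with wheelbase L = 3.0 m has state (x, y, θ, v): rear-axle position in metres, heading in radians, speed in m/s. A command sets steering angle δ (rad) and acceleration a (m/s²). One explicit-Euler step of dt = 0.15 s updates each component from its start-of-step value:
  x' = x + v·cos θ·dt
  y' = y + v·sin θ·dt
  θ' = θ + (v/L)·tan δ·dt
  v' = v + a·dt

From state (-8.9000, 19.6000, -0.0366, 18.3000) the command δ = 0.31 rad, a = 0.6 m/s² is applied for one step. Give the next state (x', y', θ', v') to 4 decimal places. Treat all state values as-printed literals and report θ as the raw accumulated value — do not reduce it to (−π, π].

(-6.1568, 19.4996, 0.2565, 18.3900)

x' = -8.9000 + 18.3000·cos(-0.0366)·0.15 = -6.1568
y' = 19.6000 + 18.3000·sin(-0.0366)·0.15 = 19.4996
θ' = -0.0366 + (18.3000/3.0)·tan(0.31)·0.15 = 0.2565
v' = 18.3000 + 0.6000·0.15 = 18.3900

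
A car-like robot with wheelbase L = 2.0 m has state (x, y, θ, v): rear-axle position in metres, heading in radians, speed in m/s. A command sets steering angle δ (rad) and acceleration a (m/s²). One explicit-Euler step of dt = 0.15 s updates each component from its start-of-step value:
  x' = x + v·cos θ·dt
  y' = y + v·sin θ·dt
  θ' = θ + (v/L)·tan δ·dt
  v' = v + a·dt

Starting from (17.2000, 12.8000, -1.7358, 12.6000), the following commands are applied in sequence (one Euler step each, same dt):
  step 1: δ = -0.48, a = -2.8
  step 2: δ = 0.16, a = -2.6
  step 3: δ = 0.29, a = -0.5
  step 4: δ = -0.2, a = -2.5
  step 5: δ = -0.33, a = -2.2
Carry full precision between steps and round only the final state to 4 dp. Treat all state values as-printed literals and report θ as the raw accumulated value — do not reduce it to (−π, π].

(13.7842, 4.6902, -2.2859, 11.0100)

after step 1 (δ=-0.48, a=-2.8): (16.889556, 10.935670, -2.227777, 12.180000)
after step 2 (δ=0.16, a=-2.6): (15.773754, 9.488979, -2.080357, 11.790000)
after step 3 (δ=0.29, a=-0.5): (14.911091, 7.945152, -1.816486, 11.715000)
after step 4 (δ=-0.2, a=-2.5): (14.483684, 6.240672, -1.994592, 11.340000)
after step 5 (δ=-0.33, a=-2.2): (13.784193, 4.690151, -2.285909, 11.010000)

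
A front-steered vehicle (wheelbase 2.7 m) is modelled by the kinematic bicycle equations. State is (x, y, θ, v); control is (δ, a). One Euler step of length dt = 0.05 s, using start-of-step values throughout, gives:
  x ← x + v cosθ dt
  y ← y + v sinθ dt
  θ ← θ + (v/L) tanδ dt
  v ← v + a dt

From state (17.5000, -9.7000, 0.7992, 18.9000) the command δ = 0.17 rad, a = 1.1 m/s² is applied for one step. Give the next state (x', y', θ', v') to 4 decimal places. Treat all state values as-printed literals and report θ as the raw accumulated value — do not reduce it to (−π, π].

x' = 17.5000 + 18.9000·cos(0.7992)·0.05 = 18.1589
y' = -9.7000 + 18.9000·sin(0.7992)·0.05 = -9.0226
θ' = 0.7992 + (18.9000/2.7)·tan(0.17)·0.05 = 0.8593
v' = 18.9000 + 1.1000·0.05 = 18.9550

(18.1589, -9.0226, 0.8593, 18.9550)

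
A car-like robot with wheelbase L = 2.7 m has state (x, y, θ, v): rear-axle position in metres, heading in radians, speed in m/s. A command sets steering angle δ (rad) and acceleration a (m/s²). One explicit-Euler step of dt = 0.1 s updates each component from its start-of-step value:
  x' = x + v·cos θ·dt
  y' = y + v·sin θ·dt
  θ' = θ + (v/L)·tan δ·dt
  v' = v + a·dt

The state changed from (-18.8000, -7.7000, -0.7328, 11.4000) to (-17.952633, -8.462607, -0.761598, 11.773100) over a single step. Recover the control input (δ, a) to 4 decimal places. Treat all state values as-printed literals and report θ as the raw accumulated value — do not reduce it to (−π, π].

δ = -0.0681, a = 3.7310

a = (v'−v)/dt = (0.373100)/0.1 = 3.7310
Δθ = θ'−θ = -0.028798;  (v·dt/L) = 11.4000·0.1/2.7 = 0.422222
tan δ = Δθ·L/(v·dt) = -0.068206  →  δ = -0.0681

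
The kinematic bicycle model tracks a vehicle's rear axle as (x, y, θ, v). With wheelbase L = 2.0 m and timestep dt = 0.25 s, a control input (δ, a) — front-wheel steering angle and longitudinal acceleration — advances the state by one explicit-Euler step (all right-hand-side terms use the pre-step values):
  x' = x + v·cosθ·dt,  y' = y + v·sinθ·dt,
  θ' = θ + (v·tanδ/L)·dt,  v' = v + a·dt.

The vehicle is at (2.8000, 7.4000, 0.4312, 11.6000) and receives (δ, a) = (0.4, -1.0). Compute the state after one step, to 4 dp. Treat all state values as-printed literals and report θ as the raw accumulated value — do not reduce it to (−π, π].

(5.4345, 8.6121, 1.0443, 11.3500)

x' = 2.8000 + 11.6000·cos(0.4312)·0.25 = 5.4345
y' = 7.4000 + 11.6000·sin(0.4312)·0.25 = 8.6121
θ' = 0.4312 + (11.6000/2.0)·tan(0.4)·0.25 = 1.0443
v' = 11.6000 − 1.0000·0.25 = 11.3500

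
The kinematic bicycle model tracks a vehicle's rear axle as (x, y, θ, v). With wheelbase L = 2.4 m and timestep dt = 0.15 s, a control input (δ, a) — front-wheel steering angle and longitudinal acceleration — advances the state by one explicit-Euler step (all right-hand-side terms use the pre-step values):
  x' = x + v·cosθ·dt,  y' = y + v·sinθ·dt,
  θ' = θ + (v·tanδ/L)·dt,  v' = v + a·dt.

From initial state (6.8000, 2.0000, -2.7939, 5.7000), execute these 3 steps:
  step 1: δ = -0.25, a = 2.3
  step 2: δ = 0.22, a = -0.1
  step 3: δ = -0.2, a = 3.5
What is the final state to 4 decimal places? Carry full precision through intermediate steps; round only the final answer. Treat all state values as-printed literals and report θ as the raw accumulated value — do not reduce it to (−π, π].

(4.2668, 1.1758, -2.8768, 6.5550)

after step 1 (δ=-0.25, a=2.3): (5.996162, 1.708676, -2.884866, 6.045000)
after step 2 (δ=0.22, a=-0.1): (5.119130, 1.478438, -2.800379, 6.030000)
after step 3 (δ=-0.2, a=3.5): (4.266775, 1.175764, -2.876776, 6.555000)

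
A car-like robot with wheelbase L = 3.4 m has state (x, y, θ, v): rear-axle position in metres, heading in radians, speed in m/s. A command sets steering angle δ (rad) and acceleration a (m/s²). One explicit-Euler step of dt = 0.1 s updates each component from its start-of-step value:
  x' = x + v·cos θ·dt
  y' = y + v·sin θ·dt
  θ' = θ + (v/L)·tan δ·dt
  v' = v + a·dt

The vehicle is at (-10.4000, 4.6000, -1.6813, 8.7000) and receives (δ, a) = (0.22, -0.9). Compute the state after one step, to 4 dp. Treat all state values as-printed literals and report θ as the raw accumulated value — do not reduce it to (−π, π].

x' = -10.4000 + 8.7000·cos(-1.6813)·0.1 = -10.4959
y' = 4.6000 + 8.7000·sin(-1.6813)·0.1 = 3.7353
θ' = -1.6813 + (8.7000/3.4)·tan(0.22)·0.1 = -1.6241
v' = 8.7000 − 0.9000·0.1 = 8.6100

(-10.4959, 3.7353, -1.6241, 8.6100)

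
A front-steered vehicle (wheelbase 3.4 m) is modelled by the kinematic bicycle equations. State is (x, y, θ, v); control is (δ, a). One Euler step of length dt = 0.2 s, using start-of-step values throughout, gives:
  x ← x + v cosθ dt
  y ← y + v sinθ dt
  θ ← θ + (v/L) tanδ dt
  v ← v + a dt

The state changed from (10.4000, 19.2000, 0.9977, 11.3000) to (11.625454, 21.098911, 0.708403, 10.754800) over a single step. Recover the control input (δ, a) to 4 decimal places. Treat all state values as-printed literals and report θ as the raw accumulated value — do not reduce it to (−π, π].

a = (v'−v)/dt = (-0.545200)/0.2 = -2.7260
Δθ = θ'−θ = -0.289297;  (v·dt/L) = 11.3000·0.2/3.4 = 0.664706
tan δ = Δθ·L/(v·dt) = -0.435226  →  δ = -0.4105

δ = -0.4105, a = -2.7260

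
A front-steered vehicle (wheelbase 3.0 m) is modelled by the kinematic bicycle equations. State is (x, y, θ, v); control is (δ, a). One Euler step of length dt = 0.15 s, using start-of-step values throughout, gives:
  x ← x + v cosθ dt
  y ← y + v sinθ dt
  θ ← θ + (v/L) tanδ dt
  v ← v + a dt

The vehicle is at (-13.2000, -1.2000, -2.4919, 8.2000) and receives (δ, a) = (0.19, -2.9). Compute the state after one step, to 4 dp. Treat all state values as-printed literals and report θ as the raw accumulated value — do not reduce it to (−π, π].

(-14.1794, -1.9441, -2.4130, 7.7650)

x' = -13.2000 + 8.2000·cos(-2.4919)·0.15 = -14.1794
y' = -1.2000 + 8.2000·sin(-2.4919)·0.15 = -1.9441
θ' = -2.4919 + (8.2000/3.0)·tan(0.19)·0.15 = -2.4130
v' = 8.2000 − 2.9000·0.15 = 7.7650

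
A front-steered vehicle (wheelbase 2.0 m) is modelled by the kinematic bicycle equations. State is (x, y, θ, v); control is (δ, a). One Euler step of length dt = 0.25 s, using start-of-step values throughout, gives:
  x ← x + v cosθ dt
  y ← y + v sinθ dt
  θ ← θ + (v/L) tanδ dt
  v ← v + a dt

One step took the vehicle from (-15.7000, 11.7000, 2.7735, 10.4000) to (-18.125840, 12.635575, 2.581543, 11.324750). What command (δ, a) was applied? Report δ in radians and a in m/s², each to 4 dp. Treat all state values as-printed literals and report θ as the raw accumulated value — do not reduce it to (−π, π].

δ = -0.1466, a = 3.6990

a = (v'−v)/dt = (0.924750)/0.25 = 3.6990
Δθ = θ'−θ = -0.191957;  (v·dt/L) = 10.4000·0.25/2.0 = 1.300000
tan δ = Δθ·L/(v·dt) = -0.147659  →  δ = -0.1466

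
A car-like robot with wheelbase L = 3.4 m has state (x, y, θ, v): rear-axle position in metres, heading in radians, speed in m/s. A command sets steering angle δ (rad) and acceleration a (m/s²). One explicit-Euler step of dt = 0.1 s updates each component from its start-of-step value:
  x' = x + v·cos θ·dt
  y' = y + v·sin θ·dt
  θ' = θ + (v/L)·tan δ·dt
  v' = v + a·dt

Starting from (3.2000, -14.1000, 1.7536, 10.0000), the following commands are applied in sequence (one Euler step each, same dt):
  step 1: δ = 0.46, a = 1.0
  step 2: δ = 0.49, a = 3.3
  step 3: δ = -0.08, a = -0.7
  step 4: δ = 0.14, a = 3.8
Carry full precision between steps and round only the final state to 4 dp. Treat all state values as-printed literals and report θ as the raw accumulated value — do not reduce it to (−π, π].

after step 1 (δ=0.46, a=1.0): (3.018213, -13.116662, 1.899320, 10.100000)
after step 2 (δ=0.49, a=3.3): (2.692340, -12.160677, 2.057768, 10.430000)
after step 3 (δ=-0.08, a=-0.7): (2.204267, -11.238922, 2.033174, 10.360000)
after step 4 (δ=0.14, a=3.8): (1.742130, -10.311708, 2.076114, 10.740000)

(1.7421, -10.3117, 2.0761, 10.7400)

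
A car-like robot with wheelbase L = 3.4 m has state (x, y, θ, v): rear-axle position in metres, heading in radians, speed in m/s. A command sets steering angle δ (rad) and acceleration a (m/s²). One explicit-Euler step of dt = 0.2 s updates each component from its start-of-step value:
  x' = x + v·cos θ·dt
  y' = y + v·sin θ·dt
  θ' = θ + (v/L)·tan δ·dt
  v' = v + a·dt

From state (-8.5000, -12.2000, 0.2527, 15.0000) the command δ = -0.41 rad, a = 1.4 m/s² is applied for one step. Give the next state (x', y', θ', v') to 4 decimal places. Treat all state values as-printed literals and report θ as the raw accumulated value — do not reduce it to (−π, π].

x' = -8.5000 + 15.0000·cos(0.2527)·0.2 = -5.5953
y' = -12.2000 + 15.0000·sin(0.2527)·0.2 = -11.4499
θ' = 0.2527 + (15.0000/3.4)·tan(-0.41)·0.2 = -0.1308
v' = 15.0000 + 1.4000·0.2 = 15.2800

(-5.5953, -11.4499, -0.1308, 15.2800)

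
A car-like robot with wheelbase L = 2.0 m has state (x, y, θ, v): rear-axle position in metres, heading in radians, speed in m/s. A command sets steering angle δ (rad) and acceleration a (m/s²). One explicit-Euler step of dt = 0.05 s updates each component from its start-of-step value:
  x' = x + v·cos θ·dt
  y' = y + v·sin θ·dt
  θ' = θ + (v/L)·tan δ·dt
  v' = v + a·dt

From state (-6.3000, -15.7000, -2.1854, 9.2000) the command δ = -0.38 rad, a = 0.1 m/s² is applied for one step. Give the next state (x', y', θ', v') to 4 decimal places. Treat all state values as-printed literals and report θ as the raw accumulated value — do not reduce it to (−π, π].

x' = -6.3000 + 9.2000·cos(-2.1854)·0.05 = -6.5653
y' = -15.7000 + 9.2000·sin(-2.1854)·0.05 = -16.0758
θ' = -2.1854 + (9.2000/2.0)·tan(-0.38)·0.05 = -2.2773
v' = 9.2000 + 0.1000·0.05 = 9.2050

(-6.5653, -16.0758, -2.2773, 9.2050)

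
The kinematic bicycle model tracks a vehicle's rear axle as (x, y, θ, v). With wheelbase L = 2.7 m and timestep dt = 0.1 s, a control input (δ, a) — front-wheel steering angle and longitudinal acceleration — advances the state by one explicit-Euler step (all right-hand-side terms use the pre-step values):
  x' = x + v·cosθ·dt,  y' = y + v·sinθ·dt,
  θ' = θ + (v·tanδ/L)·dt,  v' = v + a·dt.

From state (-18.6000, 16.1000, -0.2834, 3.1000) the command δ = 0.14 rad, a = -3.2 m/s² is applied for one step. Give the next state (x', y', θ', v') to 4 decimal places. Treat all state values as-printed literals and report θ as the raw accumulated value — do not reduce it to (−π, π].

x' = -18.6000 + 3.1000·cos(-0.2834)·0.1 = -18.3024
y' = 16.1000 + 3.1000·sin(-0.2834)·0.1 = 16.0133
θ' = -0.2834 + (3.1000/2.7)·tan(0.14)·0.1 = -0.2672
v' = 3.1000 − 3.2000·0.1 = 2.7800

(-18.3024, 16.0133, -0.2672, 2.7800)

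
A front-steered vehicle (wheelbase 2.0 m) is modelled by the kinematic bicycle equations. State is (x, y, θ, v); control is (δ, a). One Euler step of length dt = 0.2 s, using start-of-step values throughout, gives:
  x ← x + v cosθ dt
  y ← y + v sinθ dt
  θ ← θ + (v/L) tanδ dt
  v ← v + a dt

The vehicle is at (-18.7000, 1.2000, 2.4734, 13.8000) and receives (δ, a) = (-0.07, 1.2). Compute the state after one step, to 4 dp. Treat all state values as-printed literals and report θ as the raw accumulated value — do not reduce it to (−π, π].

(-20.8664, 2.9100, 2.3766, 14.0400)

x' = -18.7000 + 13.8000·cos(2.4734)·0.2 = -20.8664
y' = 1.2000 + 13.8000·sin(2.4734)·0.2 = 2.9100
θ' = 2.4734 + (13.8000/2.0)·tan(-0.07)·0.2 = 2.3766
v' = 13.8000 + 1.2000·0.2 = 14.0400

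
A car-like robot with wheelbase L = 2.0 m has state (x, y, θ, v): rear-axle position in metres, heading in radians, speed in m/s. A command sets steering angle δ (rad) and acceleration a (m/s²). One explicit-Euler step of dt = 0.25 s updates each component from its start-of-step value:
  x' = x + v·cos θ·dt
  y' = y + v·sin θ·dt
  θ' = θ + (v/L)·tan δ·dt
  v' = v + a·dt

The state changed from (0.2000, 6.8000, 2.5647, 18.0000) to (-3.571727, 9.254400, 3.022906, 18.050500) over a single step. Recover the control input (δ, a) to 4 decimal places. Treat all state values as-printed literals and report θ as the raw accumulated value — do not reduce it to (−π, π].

δ = 0.2009, a = 0.2020

a = (v'−v)/dt = (0.050500)/0.25 = 0.2020
Δθ = θ'−θ = 0.458206;  (v·dt/L) = 18.0000·0.25/2.0 = 2.250000
tan δ = Δθ·L/(v·dt) = 0.203647  →  δ = 0.2009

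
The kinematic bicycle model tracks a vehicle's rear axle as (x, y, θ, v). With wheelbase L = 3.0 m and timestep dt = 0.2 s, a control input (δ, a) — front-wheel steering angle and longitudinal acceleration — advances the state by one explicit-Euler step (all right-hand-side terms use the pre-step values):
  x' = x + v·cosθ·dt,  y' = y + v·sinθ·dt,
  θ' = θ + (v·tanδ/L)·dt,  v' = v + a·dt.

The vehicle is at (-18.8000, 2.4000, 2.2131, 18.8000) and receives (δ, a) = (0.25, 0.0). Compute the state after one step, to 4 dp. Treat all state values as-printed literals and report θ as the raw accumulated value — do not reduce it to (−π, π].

x' = -18.8000 + 18.8000·cos(2.2131)·0.2 = -21.0524
y' = 2.4000 + 18.8000·sin(2.2131)·0.2 = 5.4107
θ' = 2.2131 + (18.8000/3.0)·tan(0.25)·0.2 = 2.5331
v' = 18.8000 + 0.0000·0.2 = 18.8000

(-21.0524, 5.4107, 2.5331, 18.8000)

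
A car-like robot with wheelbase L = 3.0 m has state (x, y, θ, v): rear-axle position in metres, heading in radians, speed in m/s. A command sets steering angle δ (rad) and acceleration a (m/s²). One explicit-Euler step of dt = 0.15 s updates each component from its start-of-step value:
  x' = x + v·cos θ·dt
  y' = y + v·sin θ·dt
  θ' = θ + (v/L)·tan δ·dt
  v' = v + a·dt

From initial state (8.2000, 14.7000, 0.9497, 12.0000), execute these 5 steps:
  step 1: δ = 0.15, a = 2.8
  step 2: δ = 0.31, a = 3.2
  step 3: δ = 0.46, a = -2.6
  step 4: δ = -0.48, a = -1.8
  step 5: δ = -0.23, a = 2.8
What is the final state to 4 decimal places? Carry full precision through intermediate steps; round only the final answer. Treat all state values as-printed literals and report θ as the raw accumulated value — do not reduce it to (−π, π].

after step 1 (δ=0.15, a=2.8): (9.247469, 16.163834, 1.040381, 12.420000)
after step 2 (δ=0.31, a=3.2): (10.189945, 17.770852, 1.239305, 12.900000)
after step 3 (δ=0.46, a=-2.6): (10.819698, 19.600507, 1.558869, 12.510000)
after step 4 (δ=-0.48, a=-1.8): (10.842079, 21.476873, 1.233227, 12.240000)
after step 5 (δ=-0.23, a=2.8): (11.450153, 23.209254, 1.089931, 12.660000)

(11.4502, 23.2093, 1.0899, 12.6600)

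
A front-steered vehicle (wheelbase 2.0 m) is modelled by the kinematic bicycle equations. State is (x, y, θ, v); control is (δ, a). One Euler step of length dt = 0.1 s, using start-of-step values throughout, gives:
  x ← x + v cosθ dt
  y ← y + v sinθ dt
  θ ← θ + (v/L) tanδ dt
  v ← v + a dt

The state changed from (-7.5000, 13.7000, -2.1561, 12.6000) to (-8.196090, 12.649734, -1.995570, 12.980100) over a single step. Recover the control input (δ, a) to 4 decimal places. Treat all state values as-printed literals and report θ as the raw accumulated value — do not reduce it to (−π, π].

δ = 0.2495, a = 3.8010

a = (v'−v)/dt = (0.380100)/0.1 = 3.8010
Δθ = θ'−θ = 0.160530;  (v·dt/L) = 12.6000·0.1/2.0 = 0.630000
tan δ = Δθ·L/(v·dt) = 0.254810  →  δ = 0.2495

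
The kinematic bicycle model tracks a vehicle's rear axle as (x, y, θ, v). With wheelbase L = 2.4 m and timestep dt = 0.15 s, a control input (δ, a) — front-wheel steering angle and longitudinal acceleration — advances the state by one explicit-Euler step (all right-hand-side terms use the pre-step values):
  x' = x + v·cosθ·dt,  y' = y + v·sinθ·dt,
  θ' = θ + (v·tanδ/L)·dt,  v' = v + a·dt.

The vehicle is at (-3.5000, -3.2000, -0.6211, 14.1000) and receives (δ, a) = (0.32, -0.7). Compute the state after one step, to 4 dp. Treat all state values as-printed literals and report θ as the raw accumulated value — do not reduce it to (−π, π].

x' = -3.5000 + 14.1000·cos(-0.6211)·0.15 = -1.7800
y' = -3.2000 + 14.1000·sin(-0.6211)·0.15 = -4.4308
θ' = -0.6211 + (14.1000/2.4)·tan(0.32)·0.15 = -0.3291
v' = 14.1000 − 0.7000·0.15 = 13.9950

(-1.7800, -4.4308, -0.3291, 13.9950)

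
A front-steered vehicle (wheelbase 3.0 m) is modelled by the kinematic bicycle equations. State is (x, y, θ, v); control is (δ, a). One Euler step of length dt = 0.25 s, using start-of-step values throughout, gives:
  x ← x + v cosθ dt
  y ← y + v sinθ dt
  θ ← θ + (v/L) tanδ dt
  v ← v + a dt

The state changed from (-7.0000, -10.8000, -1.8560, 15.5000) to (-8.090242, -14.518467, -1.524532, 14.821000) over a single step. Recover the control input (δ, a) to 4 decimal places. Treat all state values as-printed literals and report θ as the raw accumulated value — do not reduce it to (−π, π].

δ = 0.2512, a = -2.7160

a = (v'−v)/dt = (-0.679000)/0.25 = -2.7160
Δθ = θ'−θ = 0.331468;  (v·dt/L) = 15.5000·0.25/3.0 = 1.291667
tan δ = Δθ·L/(v·dt) = 0.256620  →  δ = 0.2512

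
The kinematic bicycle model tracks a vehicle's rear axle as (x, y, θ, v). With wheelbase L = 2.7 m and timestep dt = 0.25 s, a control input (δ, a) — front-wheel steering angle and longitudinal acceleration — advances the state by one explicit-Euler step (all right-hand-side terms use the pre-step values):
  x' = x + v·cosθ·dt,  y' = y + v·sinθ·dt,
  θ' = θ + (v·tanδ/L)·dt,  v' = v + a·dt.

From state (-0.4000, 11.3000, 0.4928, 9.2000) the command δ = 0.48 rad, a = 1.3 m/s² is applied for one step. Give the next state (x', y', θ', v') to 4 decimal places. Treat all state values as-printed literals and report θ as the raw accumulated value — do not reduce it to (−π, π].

(1.6263, 12.3881, 0.9363, 9.5250)

x' = -0.4000 + 9.2000·cos(0.4928)·0.25 = 1.6263
y' = 11.3000 + 9.2000·sin(0.4928)·0.25 = 12.3881
θ' = 0.4928 + (9.2000/2.7)·tan(0.48)·0.25 = 0.9363
v' = 9.2000 + 1.3000·0.25 = 9.5250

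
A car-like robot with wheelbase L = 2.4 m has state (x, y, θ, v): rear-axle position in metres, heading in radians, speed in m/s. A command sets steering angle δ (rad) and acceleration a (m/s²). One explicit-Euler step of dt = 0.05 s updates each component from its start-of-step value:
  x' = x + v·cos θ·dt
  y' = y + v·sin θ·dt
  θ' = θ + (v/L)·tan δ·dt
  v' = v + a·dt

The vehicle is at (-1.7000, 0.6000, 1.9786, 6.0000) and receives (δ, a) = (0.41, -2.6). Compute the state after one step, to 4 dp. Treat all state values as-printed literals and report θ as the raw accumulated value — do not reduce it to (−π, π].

x' = -1.7000 + 6.0000·cos(1.9786)·0.05 = -1.8190
y' = 0.6000 + 6.0000·sin(1.9786)·0.05 = 0.8754
θ' = 1.9786 + (6.0000/2.4)·tan(0.41)·0.05 = 2.0329
v' = 6.0000 − 2.6000·0.05 = 5.8700

(-1.8190, 0.8754, 2.0329, 5.8700)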